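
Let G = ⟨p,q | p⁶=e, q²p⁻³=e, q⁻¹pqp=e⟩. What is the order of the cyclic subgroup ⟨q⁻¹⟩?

|⟨q⁻¹⟩| equals the order of q⁻¹. Compute successive powers until reaching e:
  (q⁻¹)¹ = q⁻¹, (q⁻¹)² = p³, (q⁻¹)³ = q, (q⁻¹)⁴ = e.
The smallest positive k with (q⁻¹)ᵏ = e is 4, so |⟨q⁻¹⟩| = 4.

Answer: 4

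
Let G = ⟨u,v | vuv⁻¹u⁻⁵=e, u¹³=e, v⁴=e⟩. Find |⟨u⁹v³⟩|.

|⟨u⁹v³⟩| equals the order of u⁹v³. Compute successive powers until reaching e:
  (u⁹v³)¹ = u⁹v³, (u⁹v³)² = u³v², (u⁹v³)³ = u⁷v, (u⁹v³)⁴ = e.
The smallest positive k with (u⁹v³)ᵏ = e is 4, so |⟨u⁹v³⟩| = 4.

Answer: 4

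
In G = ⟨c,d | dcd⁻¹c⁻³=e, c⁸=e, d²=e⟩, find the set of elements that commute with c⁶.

⟨c⁶⟩ ⊆ C_G(c⁶) since powers of c⁶ commute with c⁶; so |C_G(c⁶)| ≥ |⟨c⁶⟩| = 4.
By orbit–stabilizer, |C_G(c⁶)| = |G| / |conj. class of c⁶| = 16 / 2 = 8.
The 8 elements commuting with c⁶ are {e, c, c², c³, c⁴, c⁵, c⁶, c⁷}.

Answer: {e, c, c², c³, c⁴, c⁵, c⁶, c⁷}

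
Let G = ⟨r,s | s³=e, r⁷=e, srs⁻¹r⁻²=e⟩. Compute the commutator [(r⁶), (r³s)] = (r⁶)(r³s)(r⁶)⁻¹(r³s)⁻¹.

[(r⁶), (r³s)] = (r⁶)·(r³s)·(r⁶)⁻¹·(r³s)⁻¹.
  (r⁶) · (r³s) = r²s
  (r²s) · r = r⁴s
  (r⁴s) · (r²s²) = r

Answer: r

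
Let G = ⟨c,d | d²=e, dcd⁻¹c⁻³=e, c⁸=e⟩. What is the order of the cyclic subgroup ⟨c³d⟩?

|⟨c³d⟩| equals the order of c³d. Compute successive powers until reaching e:
  (c³d)¹ = c³d, (c³d)² = c⁴, (c³d)³ = c⁷d, (c³d)⁴ = e.
The smallest positive k with (c³d)ᵏ = e is 4, so |⟨c³d⟩| = 4.

Answer: 4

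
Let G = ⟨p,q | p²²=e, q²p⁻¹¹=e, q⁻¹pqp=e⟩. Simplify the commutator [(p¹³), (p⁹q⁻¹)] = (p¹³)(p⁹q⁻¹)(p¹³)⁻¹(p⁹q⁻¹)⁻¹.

[(p¹³), (p⁹q⁻¹)] = (p¹³)·(p⁹q⁻¹)·(p¹³)⁻¹·(p⁹q⁻¹)⁻¹.
  (p¹³) · (p⁹q⁻¹) = q⁻¹
  (q⁻¹) · (p⁹) = p²q
  (p²q) · (p⁹q) = p⁴

Answer: p⁴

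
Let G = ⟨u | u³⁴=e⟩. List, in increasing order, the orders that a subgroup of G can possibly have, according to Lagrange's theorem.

|G| = 34 = 2 · 17. By Lagrange's theorem the order of any subgroup divides 34; the divisors of 34 are 1, 2, 17, 34.

Answer: 1, 2, 17, 34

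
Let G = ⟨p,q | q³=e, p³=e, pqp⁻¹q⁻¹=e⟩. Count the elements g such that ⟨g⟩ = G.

⟨g⟩ = G would require ord(g) = |G| = 9, but the maximum element order in G is 3 < 9. So G is not cyclic and no single element generates it: the count is 0.

Answer: 0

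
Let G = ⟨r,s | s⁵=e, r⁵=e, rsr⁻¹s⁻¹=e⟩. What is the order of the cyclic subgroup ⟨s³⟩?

|⟨s³⟩| equals the order of s³. Compute successive powers until reaching e:
  (s³)¹ = s³, (s³)² = s, (s³)³ = s⁴, (s³)⁴ = s², (s³)⁵ = e.
The smallest positive k with (s³)ᵏ = e is 5, so |⟨s³⟩| = 5.

Answer: 5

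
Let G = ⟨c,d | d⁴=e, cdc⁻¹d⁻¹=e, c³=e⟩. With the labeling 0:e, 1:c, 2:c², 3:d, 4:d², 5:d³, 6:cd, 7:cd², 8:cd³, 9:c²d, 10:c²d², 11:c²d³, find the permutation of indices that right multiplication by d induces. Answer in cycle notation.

(0 3 4 5)(1 6 7 8)(2 9 10 11)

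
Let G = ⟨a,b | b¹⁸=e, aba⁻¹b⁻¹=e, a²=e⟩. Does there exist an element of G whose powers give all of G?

|G| = 36, but the maximum element order in G is 18 < 36. No single element generates all of G, so G is not cyclic.

Answer: No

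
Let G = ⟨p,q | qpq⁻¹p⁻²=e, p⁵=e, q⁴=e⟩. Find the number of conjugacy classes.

The conjugacy classes (representative and size) are:
  [e] (size 1), [p⁴] (size 4), [p²q] (size 5), [q²] (size 5), [p³q³] (size 5).
Class equation: 1 + 4 + 5 + 5 + 5 = 20 = |G|. So G has 5 conjugacy classes.

Answer: 5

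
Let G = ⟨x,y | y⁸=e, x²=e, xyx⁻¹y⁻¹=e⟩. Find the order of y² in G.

Compute successive powers until reaching e:
  (y²)¹ = y², (y²)² = y⁴, (y²)³ = y⁶, (y²)⁴ = e.
The smallest positive k with (y²)ᵏ = e is 4.

Answer: 4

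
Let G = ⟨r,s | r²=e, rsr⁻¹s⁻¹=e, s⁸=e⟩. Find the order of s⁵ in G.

Compute successive powers until reaching e:
  (s⁵)¹ = s⁵, (s⁵)² = s², (s⁵)³ = s⁷, (s⁵)⁴ = s⁴, (s⁵)⁵ = s, (s⁵)⁶ = s⁶, (s⁵)⁷ = s³, (s⁵)⁸ = e.
The smallest positive k with (s⁵)ᵏ = e is 8.

Answer: 8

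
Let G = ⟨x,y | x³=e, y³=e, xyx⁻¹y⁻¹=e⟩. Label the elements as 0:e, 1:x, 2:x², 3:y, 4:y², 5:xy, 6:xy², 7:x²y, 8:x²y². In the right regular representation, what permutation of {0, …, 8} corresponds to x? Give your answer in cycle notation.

(0 1 2)(3 5 7)(4 6 8)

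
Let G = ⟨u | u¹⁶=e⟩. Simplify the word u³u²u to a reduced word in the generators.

Multiply left to right, reducing at each step:
  (u³) · u² = u⁵
  (u⁵) · u = u⁶

Answer: u⁶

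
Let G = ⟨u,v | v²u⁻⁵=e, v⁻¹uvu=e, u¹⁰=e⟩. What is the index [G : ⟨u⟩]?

First find ord(u) by computing successive powers:
  u¹ = u, u² = u², u³ = u³, u⁴ = u⁴, u⁵ = u⁵, u⁶ = u⁶, u⁷ = u⁷, u⁸ = u⁸, u⁹ = u⁹, u¹⁰ = e.
So |⟨u⟩| = ord(u) = 10. With |G| = 20, by Lagrange [G : ⟨u⟩] = 20/10 = 2.

Answer: 2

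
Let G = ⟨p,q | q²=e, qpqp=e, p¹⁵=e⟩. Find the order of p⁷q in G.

Compute successive powers until reaching e:
  (p⁷q)¹ = p⁷q, (p⁷q)² = e.
The smallest positive k with (p⁷q)ᵏ = e is 2.

Answer: 2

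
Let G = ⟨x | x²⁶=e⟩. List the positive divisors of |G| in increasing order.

|G| = 26 = 2 · 13. By Lagrange's theorem the order of any subgroup divides 26; the divisors of 26 are 1, 2, 13, 26.

Answer: 1, 2, 13, 26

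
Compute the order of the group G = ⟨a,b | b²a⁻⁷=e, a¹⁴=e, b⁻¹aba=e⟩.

Enumerate words in the generators, reducing via the relations: the distinct elements are
  {a, b, e, ab, a², a³, a⁴, a⁵, a⁶, a⁷, a⁸, a⁹, a²b, a³b, a¹², a¹³, a¹¹, a¹⁰, a⁴b, a⁵b, a⁶b, b⁻¹, ab⁻¹, a²b⁻¹, a³b⁻¹, a⁴b⁻¹, a⁵b⁻¹, a⁶b⁻¹}.
No further products give new elements, so |G| = 28.

Answer: 28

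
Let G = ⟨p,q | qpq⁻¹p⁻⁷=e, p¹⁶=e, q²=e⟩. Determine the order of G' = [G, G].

G' = [G, G] is generated by all commutators. The generator-pair commutators are: [p, q] = p¹⁰.
The subgroup they normally generate is {e, p², p⁴, p⁶, p⁸, p¹⁰, p¹², p¹⁴}, of order 8.
Check: |G/G'| = 32/8 = 4 is the order of the abelianisation.

Answer: 8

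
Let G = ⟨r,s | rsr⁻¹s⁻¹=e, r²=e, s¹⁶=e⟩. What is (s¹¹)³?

Compute successive powers of (s¹¹), reducing at each step:
  (s¹¹)²: (s¹¹) · s¹¹ = s⁶
  (s¹¹)³: (s⁶) · s¹¹ = s

Answer: s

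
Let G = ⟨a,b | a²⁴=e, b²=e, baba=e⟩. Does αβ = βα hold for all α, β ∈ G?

a·b = ab but b·a = a²³b, so a·b ≠ b·a and G is not abelian.

Answer: No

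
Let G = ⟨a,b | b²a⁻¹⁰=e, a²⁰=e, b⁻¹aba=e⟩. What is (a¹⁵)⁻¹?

The order of (a¹⁵) is 4 (smallest k with (a¹⁵)ᵏ = e), so (a¹⁵)⁻¹ = (a¹⁵)³ = a⁵.
Check: (a¹⁵) · (a⁵) → (a¹⁵) · a⁵ = e, giving e as required.

Answer: a⁵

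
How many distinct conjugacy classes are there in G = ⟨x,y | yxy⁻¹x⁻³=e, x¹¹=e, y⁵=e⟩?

The conjugacy classes (representative and size) are:
  [e] (size 1), [x³] (size 5), [x⁶] (size 5), [x⁷y] (size 11), [x⁹y²] (size 11), [x⁷y³] (size 11), [x⁷y⁴] (size 11).
Class equation: 1 + 5 + 5 + 11 + 11 + 11 + 11 = 55 = |G|. So G has 7 conjugacy classes.

Answer: 7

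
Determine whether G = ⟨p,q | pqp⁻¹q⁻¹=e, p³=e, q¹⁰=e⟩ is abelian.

Each pair of generators commutes: p·q = pq = q·p. Since the generators pairwise commute, every element of G commutes with every other, so G is abelian.

Answer: Yes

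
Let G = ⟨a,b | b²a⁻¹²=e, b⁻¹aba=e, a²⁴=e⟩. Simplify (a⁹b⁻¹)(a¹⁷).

Compute (a⁹b⁻¹) · (a¹⁷) by multiplying left to right and reducing via the relations at each step:
  (a⁹b⁻¹) · a¹⁷ = a⁴b

Answer: a⁴b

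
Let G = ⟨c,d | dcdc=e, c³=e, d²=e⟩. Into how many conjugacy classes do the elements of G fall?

The conjugacy classes (representative and size) are:
  [e] (size 1), [c] (size 2), [cd] (size 3).
Class equation: 1 + 2 + 3 = 6 = |G|. So G has 3 conjugacy classes.

Answer: 3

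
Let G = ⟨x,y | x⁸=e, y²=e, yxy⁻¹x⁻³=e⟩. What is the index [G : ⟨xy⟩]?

First find ord(xy) by computing successive powers:
  (xy)¹ = xy, (xy)² = x⁴, (xy)³ = x⁵y, (xy)⁴ = e.
So |⟨xy⟩| = ord(xy) = 4. With |G| = 16, by Lagrange [G : ⟨xy⟩] = 16/4 = 4.

Answer: 4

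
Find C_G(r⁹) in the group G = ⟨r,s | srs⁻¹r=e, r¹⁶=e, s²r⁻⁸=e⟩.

⟨r⁹⟩ ⊆ C_G(r⁹) since powers of r⁹ commute with r⁹; so |C_G(r⁹)| ≥ |⟨r⁹⟩| = 16.
By orbit–stabilizer, |C_G(r⁹)| = |G| / |conj. class of r⁹| = 32 / 2 = 16.
The 16 elements commuting with r⁹ are {e, r, r², r³, r⁴, r⁵, r⁶, r⁷, r⁸, r⁹, r¹⁰, r¹¹, r¹², r¹³, r¹⁴, r¹⁵}.

Answer: {e, r, r², r³, r⁴, r⁵, r⁶, r⁷, r⁸, r⁹, r¹⁰, r¹¹, r¹², r¹³, r¹⁴, r¹⁵}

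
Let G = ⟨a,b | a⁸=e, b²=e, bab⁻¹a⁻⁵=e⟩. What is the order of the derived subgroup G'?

G' = [G, G] is generated by all commutators. The generator-pair commutators are: [a, b] = a⁴.
The subgroup they normally generate is {e, a⁴}, of order 2.
Check: |G/G'| = 16/2 = 8 is the order of the abelianisation.

Answer: 2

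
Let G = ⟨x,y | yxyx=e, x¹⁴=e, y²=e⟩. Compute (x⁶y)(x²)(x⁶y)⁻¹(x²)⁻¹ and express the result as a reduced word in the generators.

[(x⁶y), (x²)] = (x⁶y)·(x²)·(x⁶y)⁻¹·(x²)⁻¹.
  (x⁶y) · (x²) = x⁴y
  (x⁴y) · (x⁶y) = x¹²
  (x¹²) · (x¹²) = x¹⁰

Answer: x¹⁰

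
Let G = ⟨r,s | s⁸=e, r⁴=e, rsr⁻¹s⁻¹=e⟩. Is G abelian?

Each pair of generators commutes: r·s = rs = s·r. Since the generators pairwise commute, every element of G commutes with every other, so G is abelian.

Answer: Yes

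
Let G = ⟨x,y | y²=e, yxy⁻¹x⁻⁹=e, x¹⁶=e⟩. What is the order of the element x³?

Compute successive powers until reaching e:
  (x³)¹ = x³, (x³)² = x⁶, (x³)³ = x⁹, (x³)⁴ = x¹², (x³)⁵ = x¹⁵, (x³)⁶ = x², (x³)⁷ = x⁵, (x³)⁸ = x⁸, (x³)⁹ = x¹¹, (x³)¹⁰ = x¹⁴, (x³)¹¹ = x, (x³)¹² = x⁴, (x³)¹³ = x⁷, (x³)¹⁴ = x¹⁰, (x³)¹⁵ = x¹³, (x³)¹⁶ = e.
The smallest positive k with (x³)ᵏ = e is 16.

Answer: 16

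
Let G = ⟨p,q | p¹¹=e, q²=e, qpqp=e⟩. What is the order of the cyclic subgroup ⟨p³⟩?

|⟨p³⟩| equals the order of p³. Compute successive powers until reaching e:
  (p³)¹ = p³, (p³)² = p⁶, (p³)³ = p⁹, (p³)⁴ = p, (p³)⁵ = p⁴, (p³)⁶ = p⁷, (p³)⁷ = p¹⁰, (p³)⁸ = p², (p³)⁹ = p⁵, (p³)¹⁰ = p⁸, (p³)¹¹ = e.
The smallest positive k with (p³)ᵏ = e is 11, so |⟨p³⟩| = 11.

Answer: 11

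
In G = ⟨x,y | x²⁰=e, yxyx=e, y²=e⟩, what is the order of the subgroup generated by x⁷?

|⟨x⁷⟩| equals the order of x⁷. Compute successive powers until reaching e:
  (x⁷)¹ = x⁷, (x⁷)² = x¹⁴, (x⁷)³ = x, (x⁷)⁴ = x⁸, (x⁷)⁵ = x¹⁵, (x⁷)⁶ = x², (x⁷)⁷ = x⁹, (x⁷)⁸ = x¹⁶, (x⁷)⁹ = x³, (x⁷)¹⁰ = x¹⁰, (x⁷)¹¹ = x¹⁷, (x⁷)¹² = x⁴, (x⁷)¹³ = x¹¹, (x⁷)¹⁴ = x¹⁸, (x⁷)¹⁵ = x⁵, (x⁷)¹⁶ = x¹², (x⁷)¹⁷ = x¹⁹, (x⁷)¹⁸ = x⁶, (x⁷)¹⁹ = x¹³, (x⁷)²⁰ = e.
The smallest positive k with (x⁷)ᵏ = e is 20, so |⟨x⁷⟩| = 20.

Answer: 20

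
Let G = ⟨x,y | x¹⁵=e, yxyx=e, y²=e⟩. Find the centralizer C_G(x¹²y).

⟨x¹²y⟩ ⊆ C_G(x¹²y) since powers of x¹²y commute with x¹²y; so |C_G(x¹²y)| ≥ |⟨x¹²y⟩| = 2.
By orbit–stabilizer, |C_G(x¹²y)| = |G| / |conj. class of x¹²y| = 30 / 15 = 2.
The 2 elements commuting with x¹²y are {e, x¹²y}.

Answer: {e, x¹²y}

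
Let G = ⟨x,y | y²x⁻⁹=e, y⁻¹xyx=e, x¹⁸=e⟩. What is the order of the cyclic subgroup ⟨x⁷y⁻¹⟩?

|⟨x⁷y⁻¹⟩| equals the order of x⁷y⁻¹. Compute successive powers until reaching e:
  (x⁷y⁻¹)¹ = x⁷y⁻¹, (x⁷y⁻¹)² = x⁹, (x⁷y⁻¹)³ = x⁷y, (x⁷y⁻¹)⁴ = e.
The smallest positive k with (x⁷y⁻¹)ᵏ = e is 4, so |⟨x⁷y⁻¹⟩| = 4.

Answer: 4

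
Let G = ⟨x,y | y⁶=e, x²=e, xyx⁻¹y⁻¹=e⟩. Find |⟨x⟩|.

|⟨x⟩| equals the order of x. Compute successive powers until reaching e:
  x¹ = x, x² = e.
The smallest positive k with xᵏ = e is 2, so |⟨x⟩| = 2.

Answer: 2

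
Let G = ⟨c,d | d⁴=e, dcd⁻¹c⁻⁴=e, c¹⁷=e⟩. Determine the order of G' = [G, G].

G' = [G, G] is generated by all commutators. The generator-pair commutators are: [c, d] = c¹⁴.
The subgroup they normally generate is {e, c, c², c³, c⁴, c⁵, c⁶, c⁷, c⁸, c⁹, c¹⁰, c¹¹, c¹², c¹³, c¹⁴, c¹⁵, c¹⁶}, of order 17.
Check: |G/G'| = 68/17 = 4 is the order of the abelianisation.

Answer: 17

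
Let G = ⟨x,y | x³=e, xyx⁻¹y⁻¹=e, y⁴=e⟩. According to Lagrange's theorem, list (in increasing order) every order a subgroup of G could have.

|G| = 12 = 2² · 3. By Lagrange's theorem the order of any subgroup divides 12; the divisors of 12 are 1, 2, 3, 4, 6, 12.

Answer: 1, 2, 3, 4, 6, 12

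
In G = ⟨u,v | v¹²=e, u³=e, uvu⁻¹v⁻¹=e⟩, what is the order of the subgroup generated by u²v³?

|⟨u²v³⟩| equals the order of u²v³. Compute successive powers until reaching e:
  (u²v³)¹ = u²v³, (u²v³)² = uv⁶, (u²v³)³ = v⁹, (u²v³)⁴ = u², (u²v³)⁵ = uv³, (u²v³)⁶ = v⁶, (u²v³)⁷ = u²v⁹, (u²v³)⁸ = u, (u²v³)⁹ = v³, (u²v³)¹⁰ = u²v⁶, (u²v³)¹¹ = uv⁹, (u²v³)¹² = e.
The smallest positive k with (u²v³)ᵏ = e is 12, so |⟨u²v³⟩| = 12.

Answer: 12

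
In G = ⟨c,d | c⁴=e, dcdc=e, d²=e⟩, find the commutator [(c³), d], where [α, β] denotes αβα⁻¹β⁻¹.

[(c³), d] = (c³)·d·(c³)⁻¹·d⁻¹.
  (c³) · d = c³d
  (c³d) · c = c²d
  (c²d) · d = c²

Answer: c²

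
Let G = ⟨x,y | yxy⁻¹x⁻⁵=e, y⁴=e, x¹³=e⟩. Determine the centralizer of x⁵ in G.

⟨x⁵⟩ ⊆ C_G(x⁵) since powers of x⁵ commute with x⁵; so |C_G(x⁵)| ≥ |⟨x⁵⟩| = 13.
By orbit–stabilizer, |C_G(x⁵)| = |G| / |conj. class of x⁵| = 52 / 4 = 13.
The 13 elements commuting with x⁵ are {e, x, x², x³, x⁴, x⁵, x⁶, x⁷, x⁸, x⁹, x¹⁰, x¹¹, x¹²}.

Answer: {e, x, x², x³, x⁴, x⁵, x⁶, x⁷, x⁸, x⁹, x¹⁰, x¹¹, x¹²}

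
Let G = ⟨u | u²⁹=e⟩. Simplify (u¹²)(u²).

Compute (u¹²) · (u²) by multiplying left to right and reducing via the relations at each step:
  (u¹²) · u² = u¹⁴

Answer: u¹⁴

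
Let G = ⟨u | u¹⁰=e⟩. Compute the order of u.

Compute successive powers until reaching e:
  u¹ = u, u² = u², u³ = u³, u⁴ = u⁴, u⁵ = u⁵, u⁶ = u⁶, u⁷ = u⁷, u⁸ = u⁸, u⁹ = u⁹, u¹⁰ = e.
The smallest positive k with uᵏ = e is 10.

Answer: 10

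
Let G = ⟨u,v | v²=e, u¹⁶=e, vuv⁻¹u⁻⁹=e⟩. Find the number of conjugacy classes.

The conjugacy classes (representative and size) are:
  [e] (size 1), [u⁹] (size 2), [u²] (size 1), [u³] (size 2), [u⁴] (size 1), [u¹³] (size 2), [u⁶] (size 1), [u¹⁵] (size 2), [u⁸] (size 1), [u¹⁰] (size 1), [u¹²] (size 1), [u¹⁴] (size 1), [v] (size 2), [uv] (size 2), [u²v] (size 2), [u¹¹v] (size 2), [u⁴v] (size 2), [u¹³v] (size 2), [u¹⁴v] (size 2), [u¹⁵v] (size 2).
Class equation: 1 + 2 + 1 + 2 + 1 + 2 + 1 + 2 + 1 + 1 + 1 + 1 + 2 + 2 + 2 + 2 + 2 + 2 + 2 + 2 = 32 = |G|. So G has 20 conjugacy classes.

Answer: 20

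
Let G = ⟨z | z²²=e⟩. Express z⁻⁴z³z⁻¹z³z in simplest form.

Multiply left to right, reducing at each step:
  (z¹⁸) · z³ = z²¹
  (z²¹) · z⁻¹ = z²⁰
  (z²⁰) · z³ = z
  z · z = z²

Answer: z²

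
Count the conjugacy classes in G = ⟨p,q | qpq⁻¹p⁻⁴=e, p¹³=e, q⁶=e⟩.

The conjugacy classes (representative and size) are:
  [e] (size 1), [p⁴] (size 6), [p¹¹] (size 6), [p⁷q] (size 13), [p⁸q²] (size 13), [p¹²q³] (size 13), [p⁵q⁴] (size 13), [p¹¹q⁵] (size 13).
Class equation: 1 + 6 + 6 + 13 + 13 + 13 + 13 + 13 = 78 = |G|. So G has 8 conjugacy classes.

Answer: 8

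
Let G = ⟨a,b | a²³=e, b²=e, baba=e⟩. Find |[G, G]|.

G' = [G, G] is generated by all commutators. The generator-pair commutators are: [a, b] = a².
The subgroup they normally generate is {e, a, a², a³, a⁴, a⁵, a⁶, a⁷, a⁸, a⁹, a¹⁰, a¹¹, a¹², a¹³, a¹⁴, a¹⁵, a¹⁶, a¹⁷, a¹⁸, a¹⁹, a²⁰, a²¹, a²²}, of order 23.
Check: |G/G'| = 46/23 = 2 is the order of the abelianisation.

Answer: 23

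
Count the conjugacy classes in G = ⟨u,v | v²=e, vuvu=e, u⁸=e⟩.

The conjugacy classes (representative and size) are:
  [e] (size 1), [u] (size 2), [u⁶] (size 2), [u³] (size 2), [u⁴] (size 1), [v] (size 4), [u⁵v] (size 4).
Class equation: 1 + 2 + 2 + 2 + 1 + 4 + 4 = 16 = |G|. So G has 7 conjugacy classes.

Answer: 7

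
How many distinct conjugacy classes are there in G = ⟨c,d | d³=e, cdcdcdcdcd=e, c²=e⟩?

The conjugacy classes (representative and size) are:
  [e] (size 1), [cdcd²cdcd²c] (size 15), [dcdcd²c] (size 20), [cd²cd²c] (size 12), [d²cdcd²] (size 12).
Class equation: 1 + 15 + 20 + 12 + 12 = 60 = |G|. So G has 5 conjugacy classes.

Answer: 5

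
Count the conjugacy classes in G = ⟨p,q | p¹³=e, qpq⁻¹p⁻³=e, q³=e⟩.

The conjugacy classes (representative and size) are:
  [e] (size 1), [p] (size 3), [p⁵] (size 3), [p¹⁰] (size 3), [p⁸] (size 3), [p¹⁰q] (size 13), [p⁷q²] (size 13).
Class equation: 1 + 3 + 3 + 3 + 3 + 13 + 13 = 39 = |G|. So G has 7 conjugacy classes.

Answer: 7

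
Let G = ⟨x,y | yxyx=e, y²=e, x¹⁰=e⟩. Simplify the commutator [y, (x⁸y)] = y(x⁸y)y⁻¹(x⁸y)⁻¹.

[y, (x⁸y)] = y·(x⁸y)·y⁻¹·(x⁸y)⁻¹.
  y · (x⁸y) = x²
  (x²) · y = x²y
  (x²y) · (x⁸y) = x⁴

Answer: x⁴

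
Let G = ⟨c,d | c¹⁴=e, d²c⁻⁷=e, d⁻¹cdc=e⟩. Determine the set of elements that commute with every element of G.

An element z ∈ Z(G) iff z commutes with every generator.
For example c⁷ is central: (c⁷)·c = c⁸ = c·(c⁷); (c⁷)·d = d⁻¹ = d·(c⁷).
Whereas c ∉ Z(G) since c·d = cd ≠ c⁶d⁻¹ = d·c.
Checking each of the 28 elements this way gives Z(G) = {e, c⁷}, of order 2.

Answer: {e, c⁷}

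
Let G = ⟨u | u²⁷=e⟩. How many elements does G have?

G is generated by a single element, so G is cyclic. The relator gives u²⁷ = e and no smaller power is forced to be e, so the 27 powers {e, u, u², u³, u⁴, u⁵, u⁶, u⁷, u⁸, u⁹, u²², u²³, u²¹, u²⁰, u²⁴, u²⁵, u²⁶, u¹², u¹³, u¹¹, u¹⁰, u¹⁴, u¹⁵, u¹⁶, u¹⁷, u¹⁸, u¹⁹} are distinct. Hence |G| = 27.

Answer: 27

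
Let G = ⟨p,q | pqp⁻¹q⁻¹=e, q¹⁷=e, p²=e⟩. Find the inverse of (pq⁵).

The order of (pq⁵) is 34 (smallest k with (pq⁵)ᵏ = e), so (pq⁵)⁻¹ = (pq⁵)³³ = pq¹².
Check: (pq⁵) · (pq¹²) → (pq⁵) · p = q⁵;   (q⁵) · q¹² = e, giving e as required.

Answer: pq¹²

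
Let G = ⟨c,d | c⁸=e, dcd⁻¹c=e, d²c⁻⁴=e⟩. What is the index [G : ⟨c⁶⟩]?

First find ord(c⁶) by computing successive powers:
  (c⁶)¹ = c⁶, (c⁶)² = c⁴, (c⁶)³ = c², (c⁶)⁴ = e.
So |⟨c⁶⟩| = ord(c⁶) = 4. With |G| = 16, by Lagrange [G : ⟨c⁶⟩] = 16/4 = 4.

Answer: 4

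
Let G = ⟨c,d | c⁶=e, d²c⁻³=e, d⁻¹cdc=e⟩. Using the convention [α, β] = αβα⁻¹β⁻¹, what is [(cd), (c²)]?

[(cd), (c²)] = (cd)·(c²)·(cd)⁻¹·(c²)⁻¹.
  (cd) · (c²) = c²d⁻¹
  (c²d⁻¹) · (cd⁻¹) = c⁴
  (c⁴) · (c⁴) = c²

Answer: c²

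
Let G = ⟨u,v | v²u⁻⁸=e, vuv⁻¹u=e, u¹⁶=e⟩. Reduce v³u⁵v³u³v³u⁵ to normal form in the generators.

Multiply left to right, reducing at each step:
  (v⁻¹) · u⁵ = u³v
  (u³v) · v³ = u³
  (u³) · u³ = u⁶
  (u⁶) · v³ = u⁶v⁻¹
  (u⁶v⁻¹) · u⁵ = uv⁻¹

Answer: uv⁻¹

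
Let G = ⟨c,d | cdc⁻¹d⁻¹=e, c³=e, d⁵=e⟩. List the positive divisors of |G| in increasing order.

|G| = 15 = 3 · 5. By Lagrange's theorem the order of any subgroup divides 15; the divisors of 15 are 1, 3, 5, 15.

Answer: 1, 3, 5, 15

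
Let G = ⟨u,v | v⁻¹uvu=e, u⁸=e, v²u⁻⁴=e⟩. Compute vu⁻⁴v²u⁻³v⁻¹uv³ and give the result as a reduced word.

Multiply left to right, reducing at each step:
  v · u⁻⁴ = v⁻¹
  (v⁻¹) · v² = v
  v · u⁻³ = u³v
  (u³v) · v⁻¹ = u³
  (u³) · u = u⁴
  (u⁴) · v³ = v

Answer: v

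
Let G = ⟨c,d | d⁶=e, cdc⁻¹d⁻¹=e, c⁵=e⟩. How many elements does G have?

Enumerate words in the generators, reducing via the relations: the distinct elements are
  {c, d, e, cd, c², c³, c⁴, d², d³, d⁴, d⁵, cd², cd³, cd⁴, cd⁵, c²d, c³d, c⁴d, c²d², c²d³, c²d⁴, c²d⁵, c³d², c³d³, c³d⁴, c³d⁵, c⁴d², c⁴d³, c⁴d⁴, c⁴d⁵}.
No further products give new elements, so |G| = 30.

Answer: 30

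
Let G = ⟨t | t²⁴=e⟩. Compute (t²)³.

Compute successive powers of (t²), reducing at each step:
  (t²)²: (t²) · t² = t⁴
  (t²)³: (t⁴) · t² = t⁶

Answer: t⁶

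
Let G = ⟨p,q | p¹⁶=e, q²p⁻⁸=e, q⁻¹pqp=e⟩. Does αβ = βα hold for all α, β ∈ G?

p·q = pq but q·p = p⁷q⁻¹, so p·q ≠ q·p and G is not abelian.

Answer: No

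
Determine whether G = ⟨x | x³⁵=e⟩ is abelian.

G has a single generator, so G is cyclic and hence abelian.

Answer: Yes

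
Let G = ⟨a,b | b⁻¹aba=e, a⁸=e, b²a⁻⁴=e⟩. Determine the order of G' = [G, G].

G' = [G, G] is generated by all commutators. The generator-pair commutators are: [a, b] = a².
The subgroup they normally generate is {e, a², a⁴, a⁶}, of order 4.
Check: |G/G'| = 16/4 = 4 is the order of the abelianisation.

Answer: 4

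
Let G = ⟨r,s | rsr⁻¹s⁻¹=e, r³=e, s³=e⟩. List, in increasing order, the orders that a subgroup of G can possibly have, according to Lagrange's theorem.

|G| = 9 = 3². By Lagrange's theorem the order of any subgroup divides 9; the divisors of 9 are 1, 3, 9.

Answer: 1, 3, 9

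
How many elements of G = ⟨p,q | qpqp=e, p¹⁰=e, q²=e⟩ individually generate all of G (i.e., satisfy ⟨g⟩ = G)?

⟨g⟩ = G would require ord(g) = |G| = 20, but the maximum element order in G is 10 < 20. So G is not cyclic and no single element generates it: the count is 0.

Answer: 0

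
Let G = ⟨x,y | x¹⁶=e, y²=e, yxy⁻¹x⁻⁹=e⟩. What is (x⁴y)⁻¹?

The order of (x⁴y) is 4 (smallest k with (x⁴y)ᵏ = e), so (x⁴y)⁻¹ = (x⁴y)³ = x¹²y.
Check: (x⁴y) · (x¹²y) → (x⁴y) · x¹² = y;   y · y = e, giving e as required.

Answer: x¹²y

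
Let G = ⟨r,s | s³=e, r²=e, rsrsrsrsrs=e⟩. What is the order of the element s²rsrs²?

Compute successive powers until reaching e:
  (s²rsrs²)¹ = s²rsrs², (s²rsrs²)² = srs, (s²rsrs²)³ = s²rs², (s²rsrs²)⁴ = srs²rs, (s²rsrs²)⁵ = e.
The smallest positive k with (s²rsrs²)ᵏ = e is 5.

Answer: 5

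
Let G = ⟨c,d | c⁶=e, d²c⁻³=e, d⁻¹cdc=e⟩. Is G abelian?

c·d = cd but d·c = c²d⁻¹, so c·d ≠ d·c and G is not abelian.

Answer: No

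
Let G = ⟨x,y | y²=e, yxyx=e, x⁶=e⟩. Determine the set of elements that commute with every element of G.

An element z ∈ Z(G) iff z commutes with every generator.
For example x³ is central: (x³)·x = x⁴ = x·(x³); (x³)·y = x³y = y·(x³).
Whereas x ∉ Z(G) since x·y = xy ≠ x⁵y = y·x.
Checking each of the 12 elements this way gives Z(G) = {e, x³}, of order 2.

Answer: {e, x³}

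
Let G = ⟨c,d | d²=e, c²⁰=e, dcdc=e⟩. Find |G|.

Enumerate words in the generators, reducing via the relations: the distinct elements are
  {c, d, e, cd, c², c³, c⁴, c⁵, c⁶, c⁷, c⁸, c⁹, c²d, c³d, c¹², c¹³, c¹¹, c¹⁰, c¹⁴, c¹⁵, c¹⁶, c¹⁷, c¹⁸, c¹⁹, c⁴d, c⁵d, c⁶d, c⁷d, c⁸d, c⁹d, c¹²d, c¹³d, c¹¹d, c¹⁰d, c¹⁴d, c¹⁵d, c¹⁶d, c¹⁷d, c¹⁸d, c¹⁹d}.
No further products give new elements, so |G| = 40.

Answer: 40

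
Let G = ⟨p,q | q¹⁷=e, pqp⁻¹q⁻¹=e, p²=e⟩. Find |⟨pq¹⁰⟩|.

|⟨pq¹⁰⟩| equals the order of pq¹⁰. Compute successive powers until reaching e:
  (pq¹⁰)¹ = pq¹⁰, (pq¹⁰)² = q³, (pq¹⁰)³ = pq¹³, (pq¹⁰)⁴ = q⁶, (pq¹⁰)⁵ = pq¹⁶, (pq¹⁰)⁶ = q⁹, (pq¹⁰)⁷ = pq², (pq¹⁰)⁸ = q¹², (pq¹⁰)⁹ = pq⁵, (pq¹⁰)¹⁰ = q¹⁵, (pq¹⁰)¹¹ = pq⁸, (pq¹⁰)¹² = q, (pq¹⁰)¹³ = pq¹¹, (pq¹⁰)¹⁴ = q⁴, (pq¹⁰)¹⁵ = pq¹⁴, (pq¹⁰)¹⁶ = q⁷, (pq¹⁰)¹⁷ = p, (pq¹⁰)¹⁸ = q¹⁰, (pq¹⁰)¹⁹ = pq³, (pq¹⁰)²⁰ = q¹³, (pq¹⁰)²¹ = pq⁶, (pq¹⁰)²² = q¹⁶, (pq¹⁰)²³ = pq⁹, (pq¹⁰)²⁴ = q², (pq¹⁰)²⁵ = pq¹², (pq¹⁰)²⁶ = q⁵, (pq¹⁰)²⁷ = pq¹⁵, (pq¹⁰)²⁸ = q⁸, (pq¹⁰)²⁹ = pq, (pq¹⁰)³⁰ = q¹¹, (pq¹⁰)³¹ = pq⁴, (pq¹⁰)³² = q¹⁴, (pq¹⁰)³³ = pq⁷, (pq¹⁰)³⁴ = e.
The smallest positive k with (pq¹⁰)ᵏ = e is 34, so |⟨pq¹⁰⟩| = 34.

Answer: 34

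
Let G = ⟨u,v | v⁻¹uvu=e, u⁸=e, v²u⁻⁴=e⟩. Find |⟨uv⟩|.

|⟨uv⟩| equals the order of uv. Compute successive powers until reaching e:
  (uv)¹ = uv, (uv)² = u⁴, (uv)³ = uv⁻¹, (uv)⁴ = e.
The smallest positive k with (uv)ᵏ = e is 4, so |⟨uv⟩| = 4.

Answer: 4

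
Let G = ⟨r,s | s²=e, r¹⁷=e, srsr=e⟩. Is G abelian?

r·s = rs but s·r = r¹⁶s, so r·s ≠ s·r and G is not abelian.

Answer: No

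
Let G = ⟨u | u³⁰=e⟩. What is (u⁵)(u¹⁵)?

Compute (u⁵) · (u¹⁵) by multiplying left to right and reducing via the relations at each step:
  (u⁵) · u¹⁵ = u²⁰

Answer: u²⁰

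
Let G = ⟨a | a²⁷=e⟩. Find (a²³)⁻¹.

The order of (a²³) is 27 (smallest k with (a²³)ᵏ = e), so (a²³)⁻¹ = (a²³)²⁶ = a⁴.
Check: (a²³) · (a⁴) → (a²³) · a⁴ = e, giving e as required.

Answer: a⁴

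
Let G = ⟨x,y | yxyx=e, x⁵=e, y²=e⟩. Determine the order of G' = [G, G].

G' = [G, G] is generated by all commutators. The generator-pair commutators are: [x, y] = x².
The subgroup they normally generate is {e, x, x², x³, x⁴}, of order 5.
Check: |G/G'| = 10/5 = 2 is the order of the abelianisation.

Answer: 5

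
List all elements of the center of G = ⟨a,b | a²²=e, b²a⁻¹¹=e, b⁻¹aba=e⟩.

An element z ∈ Z(G) iff z commutes with every generator.
For example a¹¹ is central: (a¹¹)·a = a¹² = a·(a¹¹); (a¹¹)·b = b⁻¹ = b·(a¹¹).
Whereas a ∉ Z(G) since a·b = ab ≠ a¹⁰b⁻¹ = b·a.
Checking each of the 44 elements this way gives Z(G) = {e, a¹¹}, of order 2.

Answer: {e, a¹¹}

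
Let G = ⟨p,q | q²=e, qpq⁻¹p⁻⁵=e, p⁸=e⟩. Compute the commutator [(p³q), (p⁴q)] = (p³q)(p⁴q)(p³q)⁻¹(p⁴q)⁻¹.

[(p³q), (p⁴q)] = (p³q)·(p⁴q)·(p³q)⁻¹·(p⁴q)⁻¹.
  (p³q) · (p⁴q) = p⁷
  (p⁷) · (pq) = q
  q · (p⁴q) = p⁴

Answer: p⁴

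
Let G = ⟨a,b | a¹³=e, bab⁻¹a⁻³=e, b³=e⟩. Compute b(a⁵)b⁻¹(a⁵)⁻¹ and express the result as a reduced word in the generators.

[b, (a⁵)] = b·(a⁵)·b⁻¹·(a⁵)⁻¹.
  b · (a⁵) = a²b
  (a²b) · (b²) = a²
  (a²) · (a⁸) = a¹⁰

Answer: a¹⁰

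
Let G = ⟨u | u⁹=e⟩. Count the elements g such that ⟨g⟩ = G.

G is cyclic of order 9. An element generates G iff its order is 9, and a cyclic group of order 9 has exactly φ(9) = 6 such elements.

Answer: 6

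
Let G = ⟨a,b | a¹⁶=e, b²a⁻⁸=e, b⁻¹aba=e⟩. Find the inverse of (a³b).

The order of (a³b) is 4 (smallest k with (a³b)ᵏ = e), so (a³b)⁻¹ = (a³b)³ = a³b⁻¹.
Check: (a³b) · (a³b⁻¹) → (a³b) · a³ = b;   b · b⁻¹ = e, giving e as required.

Answer: a³b⁻¹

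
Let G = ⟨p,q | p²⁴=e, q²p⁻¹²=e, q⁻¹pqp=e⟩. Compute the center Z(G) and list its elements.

An element z ∈ Z(G) iff z commutes with every generator.
For example p¹² is central: (p¹²)·p = p¹³ = p·(p¹²); (p¹²)·q = q⁻¹ = q·(p¹²).
Whereas p ∉ Z(G) since p·q = pq ≠ p¹¹q⁻¹ = q·p.
Checking each of the 48 elements this way gives Z(G) = {e, p¹²}, of order 2.

Answer: {e, p¹²}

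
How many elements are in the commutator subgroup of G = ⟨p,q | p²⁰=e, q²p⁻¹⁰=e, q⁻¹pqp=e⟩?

G' = [G, G] is generated by all commutators. The generator-pair commutators are: [p, q] = p².
The subgroup they normally generate is {e, p², p⁴, p⁶, p⁸, p¹⁰, p¹², p¹⁴, p¹⁶, p¹⁸}, of order 10.
Check: |G/G'| = 40/10 = 4 is the order of the abelianisation.

Answer: 10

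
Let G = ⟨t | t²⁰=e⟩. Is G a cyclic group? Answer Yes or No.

|G| = 20. The element t has order 20 (its powers give 20 distinct elements), so ⟨t⟩ = G and G is cyclic.

Answer: Yes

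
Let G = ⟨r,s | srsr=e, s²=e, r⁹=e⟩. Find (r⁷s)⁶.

Compute successive powers of (r⁷s), reducing at each step:
  (r⁷s)²: (r⁷s) · r⁷ = s;   s · s = e
  (r⁷s)³: e · r⁷ = r⁷;   (r⁷) · s = r⁷s
  (r⁷s)⁴: (r⁷s) · r⁷ = s;   s · s = e
  (r⁷s)⁵: e · r⁷ = r⁷;   (r⁷) · s = r⁷s
  (r⁷s)⁶: (r⁷s) · r⁷ = s;   s · s = e

Answer: e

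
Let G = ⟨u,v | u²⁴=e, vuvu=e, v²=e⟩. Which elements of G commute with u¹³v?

⟨u¹³v⟩ ⊆ C_G(u¹³v) since powers of u¹³v commute with u¹³v; so |C_G(u¹³v)| ≥ |⟨u¹³v⟩| = 2.
By orbit–stabilizer, |C_G(u¹³v)| = |G| / |conj. class of u¹³v| = 48 / 12 = 4.
The 4 elements commuting with u¹³v are {e, u¹², uv, u¹³v}.

Answer: {e, u¹², uv, u¹³v}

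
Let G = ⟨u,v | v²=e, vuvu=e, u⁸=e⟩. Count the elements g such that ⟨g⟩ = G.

⟨g⟩ = G would require ord(g) = |G| = 16, but the maximum element order in G is 8 < 16. So G is not cyclic and no single element generates it: the count is 0.

Answer: 0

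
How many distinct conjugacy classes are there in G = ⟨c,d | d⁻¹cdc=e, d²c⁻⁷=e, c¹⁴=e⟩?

The conjugacy classes (representative and size) are:
  [e] (size 1), [c¹³] (size 2), [c¹²] (size 2), [c¹¹] (size 2), [c⁴] (size 2), [c⁵] (size 2), [c⁸] (size 2), [c⁷] (size 1), [c⁵d⁻¹] (size 7), [c⁵d] (size 7).
Class equation: 1 + 2 + 2 + 2 + 2 + 2 + 2 + 1 + 7 + 7 = 28 = |G|. So G has 10 conjugacy classes.

Answer: 10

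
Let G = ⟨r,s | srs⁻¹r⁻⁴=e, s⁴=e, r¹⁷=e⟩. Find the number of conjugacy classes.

The conjugacy classes (representative and size) are:
  [e] (size 1), [r⁴] (size 4), [r²] (size 4), [r⁵] (size 4), [r¹¹] (size 4), [r⁷s] (size 17), [r³s²] (size 17), [r⁹s³] (size 17).
Class equation: 1 + 4 + 4 + 4 + 4 + 17 + 17 + 17 = 68 = |G|. So G has 8 conjugacy classes.

Answer: 8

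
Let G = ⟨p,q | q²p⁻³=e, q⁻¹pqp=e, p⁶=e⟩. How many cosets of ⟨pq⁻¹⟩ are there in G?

First find ord(pq⁻¹) by computing successive powers:
  (pq⁻¹)¹ = pq⁻¹, (pq⁻¹)² = p³, (pq⁻¹)³ = pq, (pq⁻¹)⁴ = e.
So |⟨pq⁻¹⟩| = ord(pq⁻¹) = 4. With |G| = 12, by Lagrange [G : ⟨pq⁻¹⟩] = 12/4 = 3.

Answer: 3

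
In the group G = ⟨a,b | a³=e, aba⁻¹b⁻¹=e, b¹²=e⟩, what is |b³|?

Compute successive powers until reaching e:
  (b³)¹ = b³, (b³)² = b⁶, (b³)³ = b⁹, (b³)⁴ = e.
The smallest positive k with (b³)ᵏ = e is 4.

Answer: 4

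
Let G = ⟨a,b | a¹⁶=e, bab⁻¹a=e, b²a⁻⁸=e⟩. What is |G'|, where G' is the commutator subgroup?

G' = [G, G] is generated by all commutators. The generator-pair commutators are: [a, b] = a².
The subgroup they normally generate is {e, a², a⁴, a⁶, a⁸, a¹⁰, a¹², a¹⁴}, of order 8.
Check: |G/G'| = 32/8 = 4 is the order of the abelianisation.

Answer: 8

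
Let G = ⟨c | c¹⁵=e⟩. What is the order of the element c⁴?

Compute successive powers until reaching e:
  (c⁴)¹ = c⁴, (c⁴)² = c⁸, (c⁴)³ = c¹², (c⁴)⁴ = c, (c⁴)⁵ = c⁵, (c⁴)⁶ = c⁹, (c⁴)⁷ = c¹³, (c⁴)⁸ = c², (c⁴)⁹ = c⁶, (c⁴)¹⁰ = c¹⁰, (c⁴)¹¹ = c¹⁴, (c⁴)¹² = c³, (c⁴)¹³ = c⁷, (c⁴)¹⁴ = c¹¹, (c⁴)¹⁵ = e.
The smallest positive k with (c⁴)ᵏ = e is 15.

Answer: 15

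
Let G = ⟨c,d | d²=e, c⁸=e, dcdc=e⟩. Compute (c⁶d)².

Compute successive powers of (c⁶d), reducing at each step:
  (c⁶d)²: (c⁶d) · c⁶ = d;   d · d = e

Answer: e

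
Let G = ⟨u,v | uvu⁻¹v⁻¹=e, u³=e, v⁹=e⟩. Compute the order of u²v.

Compute successive powers until reaching e:
  (u²v)¹ = u²v, (u²v)² = uv², (u²v)³ = v³, (u²v)⁴ = u²v⁴, (u²v)⁵ = uv⁵, (u²v)⁶ = v⁶, (u²v)⁷ = u²v⁷, (u²v)⁸ = uv⁸, (u²v)⁹ = e.
The smallest positive k with (u²v)ᵏ = e is 9.

Answer: 9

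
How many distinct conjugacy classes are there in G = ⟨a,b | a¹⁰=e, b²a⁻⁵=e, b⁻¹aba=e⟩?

The conjugacy classes (representative and size) are:
  [e] (size 1), [a] (size 2), [a⁸] (size 2), [a⁷] (size 2), [a⁴] (size 2), [a⁵] (size 1), [a⁴b] (size 5), [a²b⁻¹] (size 5).
Class equation: 1 + 2 + 2 + 2 + 2 + 1 + 5 + 5 = 20 = |G|. So G has 8 conjugacy classes.

Answer: 8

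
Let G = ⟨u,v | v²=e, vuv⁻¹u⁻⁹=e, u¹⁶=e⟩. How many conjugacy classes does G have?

The conjugacy classes (representative and size) are:
  [e] (size 1), [u⁹] (size 2), [u²] (size 1), [u³] (size 2), [u⁴] (size 1), [u¹³] (size 2), [u⁶] (size 1), [u¹⁵] (size 2), [u⁸] (size 1), [u¹⁰] (size 1), [u¹²] (size 1), [u¹⁴] (size 1), [v] (size 2), [uv] (size 2), [u²v] (size 2), [u¹¹v] (size 2), [u⁴v] (size 2), [u¹³v] (size 2), [u¹⁴v] (size 2), [u¹⁵v] (size 2).
Class equation: 1 + 2 + 1 + 2 + 1 + 2 + 1 + 2 + 1 + 1 + 1 + 1 + 2 + 2 + 2 + 2 + 2 + 2 + 2 + 2 = 32 = |G|. So G has 20 conjugacy classes.

Answer: 20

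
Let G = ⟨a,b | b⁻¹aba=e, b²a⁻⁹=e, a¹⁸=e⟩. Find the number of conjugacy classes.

The conjugacy classes (representative and size) are:
  [e] (size 1), [a¹⁷] (size 2), [a¹⁶] (size 2), [a³] (size 2), [a¹⁴] (size 2), [a¹³] (size 2), [a¹²] (size 2), [a¹¹] (size 2), [a¹⁰] (size 2), [a⁹] (size 1), [a⁸b] (size 9), [ab] (size 9).
Class equation: 1 + 2 + 2 + 2 + 2 + 2 + 2 + 2 + 2 + 1 + 9 + 9 = 36 = |G|. So G has 12 conjugacy classes.

Answer: 12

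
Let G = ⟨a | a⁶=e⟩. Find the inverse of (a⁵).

The order of (a⁵) is 6 (smallest k with (a⁵)ᵏ = e), so (a⁵)⁻¹ = (a⁵)⁵ = a.
Check: (a⁵) · a → (a⁵) · a = e, giving e as required.

Answer: a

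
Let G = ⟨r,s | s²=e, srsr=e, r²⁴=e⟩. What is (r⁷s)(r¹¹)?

Compute (r⁷s) · (r¹¹) by multiplying left to right and reducing via the relations at each step:
  (r⁷s) · r¹¹ = r²⁰s

Answer: r²⁰s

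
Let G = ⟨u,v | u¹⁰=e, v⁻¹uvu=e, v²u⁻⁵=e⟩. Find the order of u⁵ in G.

Compute successive powers until reaching e:
  (u⁵)¹ = u⁵, (u⁵)² = e.
The smallest positive k with (u⁵)ᵏ = e is 2.

Answer: 2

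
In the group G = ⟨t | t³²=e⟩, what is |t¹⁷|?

Compute successive powers until reaching e:
  (t¹⁷)¹ = t¹⁷, (t¹⁷)² = t², (t¹⁷)³ = t¹⁹, (t¹⁷)⁴ = t⁴, (t¹⁷)⁵ = t²¹, (t¹⁷)⁶ = t⁶, (t¹⁷)⁷ = t²³, (t¹⁷)⁸ = t⁸, (t¹⁷)⁹ = t²⁵, (t¹⁷)¹⁰ = t¹⁰, (t¹⁷)¹¹ = t²⁷, (t¹⁷)¹² = t¹², (t¹⁷)¹³ = t²⁹, (t¹⁷)¹⁴ = t¹⁴, (t¹⁷)¹⁵ = t³¹, (t¹⁷)¹⁶ = t¹⁶, (t¹⁷)¹⁷ = t, (t¹⁷)¹⁸ = t¹⁸, (t¹⁷)¹⁹ = t³, (t¹⁷)²⁰ = t²⁰, (t¹⁷)²¹ = t⁵, (t¹⁷)²² = t²², (t¹⁷)²³ = t⁷, (t¹⁷)²⁴ = t²⁴, (t¹⁷)²⁵ = t⁹, (t¹⁷)²⁶ = t²⁶, (t¹⁷)²⁷ = t¹¹, (t¹⁷)²⁸ = t²⁸, (t¹⁷)²⁹ = t¹³, (t¹⁷)³⁰ = t³⁰, (t¹⁷)³¹ = t¹⁵, (t¹⁷)³² = e.
The smallest positive k with (t¹⁷)ᵏ = e is 32.

Answer: 32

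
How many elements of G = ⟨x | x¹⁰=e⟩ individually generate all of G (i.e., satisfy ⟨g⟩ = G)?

G is cyclic of order 10. An element generates G iff its order is 10, and a cyclic group of order 10 has exactly φ(10) = 4 such elements.

Answer: 4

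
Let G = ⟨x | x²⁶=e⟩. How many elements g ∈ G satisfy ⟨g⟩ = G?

G is cyclic of order 26. An element generates G iff its order is 26, and a cyclic group of order 26 has exactly φ(26) = 12 such elements.

Answer: 12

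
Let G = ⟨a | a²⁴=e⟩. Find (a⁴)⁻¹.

The order of (a⁴) is 6 (smallest k with (a⁴)ᵏ = e), so (a⁴)⁻¹ = (a⁴)⁵ = a²⁰.
Check: (a⁴) · (a²⁰) → (a⁴) · a²⁰ = e, giving e as required.

Answer: a²⁰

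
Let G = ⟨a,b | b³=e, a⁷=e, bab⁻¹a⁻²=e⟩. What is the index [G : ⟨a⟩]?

First find ord(a) by computing successive powers:
  a¹ = a, a² = a², a³ = a³, a⁴ = a⁴, a⁵ = a⁵, a⁶ = a⁶, a⁷ = e.
So |⟨a⟩| = ord(a) = 7. With |G| = 21, by Lagrange [G : ⟨a⟩] = 21/7 = 3.

Answer: 3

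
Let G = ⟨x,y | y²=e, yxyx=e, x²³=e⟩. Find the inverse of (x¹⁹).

The order of (x¹⁹) is 23 (smallest k with (x¹⁹)ᵏ = e), so (x¹⁹)⁻¹ = (x¹⁹)²² = x⁴.
Check: (x¹⁹) · (x⁴) → (x¹⁹) · x⁴ = e, giving e as required.

Answer: x⁴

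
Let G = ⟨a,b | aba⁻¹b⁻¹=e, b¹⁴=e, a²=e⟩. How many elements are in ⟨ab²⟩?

|⟨ab²⟩| equals the order of ab². Compute successive powers until reaching e:
  (ab²)¹ = ab², (ab²)² = b⁴, (ab²)³ = ab⁶, (ab²)⁴ = b⁸, (ab²)⁵ = ab¹⁰, (ab²)⁶ = b¹², (ab²)⁷ = a, (ab²)⁸ = b², (ab²)⁹ = ab⁴, (ab²)¹⁰ = b⁶, (ab²)¹¹ = ab⁸, (ab²)¹² = b¹⁰, (ab²)¹³ = ab¹², (ab²)¹⁴ = e.
The smallest positive k with (ab²)ᵏ = e is 14, so |⟨ab²⟩| = 14.

Answer: 14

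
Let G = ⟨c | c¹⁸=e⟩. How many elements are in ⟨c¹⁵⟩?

|⟨c¹⁵⟩| equals the order of c¹⁵. Compute successive powers until reaching e:
  (c¹⁵)¹ = c¹⁵, (c¹⁵)² = c¹², (c¹⁵)³ = c⁹, (c¹⁵)⁴ = c⁶, (c¹⁵)⁵ = c³, (c¹⁵)⁶ = e.
The smallest positive k with (c¹⁵)ᵏ = e is 6, so |⟨c¹⁵⟩| = 6.

Answer: 6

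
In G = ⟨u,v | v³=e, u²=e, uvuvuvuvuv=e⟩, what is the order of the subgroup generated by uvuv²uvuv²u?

|⟨uvuv²uvuv²u⟩| equals the order of uvuv²uvuv²u. Compute successive powers until reaching e:
  (uvuv²uvuv²u)¹ = uvuv²uvuv²u, (uvuv²uvuv²u)² = e.
The smallest positive k with (uvuv²uvuv²u)ᵏ = e is 2, so |⟨uvuv²uvuv²u⟩| = 2.

Answer: 2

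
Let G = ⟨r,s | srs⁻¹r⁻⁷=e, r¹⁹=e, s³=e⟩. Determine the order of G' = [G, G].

G' = [G, G] is generated by all commutators. The generator-pair commutators are: [r, s] = r¹³.
The subgroup they normally generate is {e, r, r², r³, r⁴, r⁵, r⁶, r⁷, r⁸, r⁹, r¹⁰, r¹¹, r¹², r¹³, r¹⁴, r¹⁵, r¹⁶, r¹⁷, r¹⁸}, of order 19.
Check: |G/G'| = 57/19 = 3 is the order of the abelianisation.

Answer: 19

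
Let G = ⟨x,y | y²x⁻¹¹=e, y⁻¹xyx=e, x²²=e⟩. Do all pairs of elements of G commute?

x·y = xy but y·x = x¹⁰y⁻¹, so x·y ≠ y·x and G is not abelian.

Answer: No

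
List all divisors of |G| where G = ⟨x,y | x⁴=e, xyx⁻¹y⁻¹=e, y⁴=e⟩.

|G| = 16 = 2⁴. By Lagrange's theorem the order of any subgroup divides 16; the divisors of 16 are 1, 2, 4, 8, 16.

Answer: 1, 2, 4, 8, 16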